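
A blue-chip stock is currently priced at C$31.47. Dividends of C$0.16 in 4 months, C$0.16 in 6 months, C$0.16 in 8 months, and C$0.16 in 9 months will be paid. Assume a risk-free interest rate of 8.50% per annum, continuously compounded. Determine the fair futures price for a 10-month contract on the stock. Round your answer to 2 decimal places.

C$33.13

PV(dividends) I = 0.16·e^(−0.0850·4/12) + 0.16·e^(−0.0850·6/12) + 0.16·e^(−0.0850·8/12) + 0.16·e^(−0.0850·9/12)
I = 0.1555 + 0.1533 + 0.1512 + 0.1501 = 0.6101
F = (S − I)·e^(rT) = (31.47 − 0.6101) · e^(0.0850·10/12)
= 30.8599 · e^0.070833 = 30.8599 × 1.073402 = C$33.13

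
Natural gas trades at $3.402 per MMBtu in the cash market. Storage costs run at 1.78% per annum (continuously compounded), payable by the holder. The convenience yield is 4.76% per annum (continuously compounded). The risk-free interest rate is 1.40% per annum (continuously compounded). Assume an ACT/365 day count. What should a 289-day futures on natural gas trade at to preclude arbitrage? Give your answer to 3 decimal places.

$3.360 per MMBtu

Net carry = r + u − y = 0.0140 + 0.0178 − 0.0476 = -0.0158
F = S·e^((r+u−y)T) = 3.402 · e^(-0.0158 × 289/365) = 3.402 · e^-0.012510
= 3.402 × 0.987568 = $3.360 per MMBtu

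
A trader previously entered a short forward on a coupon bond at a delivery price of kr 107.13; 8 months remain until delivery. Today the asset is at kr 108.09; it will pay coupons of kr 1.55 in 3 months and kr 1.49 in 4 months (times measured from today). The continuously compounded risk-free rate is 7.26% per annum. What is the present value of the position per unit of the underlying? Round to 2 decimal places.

-kr 3.05

PV(remaining coupons) I = 1.55·e^(−0.0726·3/12) + 1.49·e^(−0.0726·4/12) = 2.9765
Current forward F = (S − I)·e^(rT) = (108.09 − 2.9765)·e^(0.0726·8/12) = 105.1135 × 1.049590 = 110.3261
Value (long) = (F − K)·e^(−rT) = (110.3261 − 107.13) × 0.952753 = 3.0451
Short position value = −(long value) = -kr 3.05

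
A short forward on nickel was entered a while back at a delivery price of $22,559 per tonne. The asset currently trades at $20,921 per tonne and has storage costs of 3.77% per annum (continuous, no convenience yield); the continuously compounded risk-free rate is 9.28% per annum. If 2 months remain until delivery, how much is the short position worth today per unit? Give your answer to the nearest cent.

$1159.90 per tonne

Current fair forward for the remaining 2 months: F = S·e^((r + u)·T), (r + u) = 0.0928 + 0.0377 = 0.1305
F = 20921 · e^(0.1305 × 2/12) = 20921 × 1.02198826 = 21381.0164
Value of long forward = (F − K)·e^(−rT) = (21381.0164 − 22559) · e^(−0.0928·2/12)
= -1177.9836 × 0.98465233 = -1159.90
Short position value = −(long value) = $1159.90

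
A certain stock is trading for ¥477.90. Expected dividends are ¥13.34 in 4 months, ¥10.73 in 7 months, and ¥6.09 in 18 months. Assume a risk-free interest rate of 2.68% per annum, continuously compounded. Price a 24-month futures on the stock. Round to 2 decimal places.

PV(dividends) I = 13.34·e^(−0.0268·4/12) + 10.73·e^(−0.0268·7/12) + 6.09·e^(−0.0268·18/12)
I = 13.2214 + 10.5636 + 5.8500 = 29.6350
F = (S − I)·e^(rT) = (477.90 − 29.6350) · e^(0.0268·24/12)
= 448.2650 · e^0.053600 = 448.2650 × 1.055062 = ¥472.95

¥472.95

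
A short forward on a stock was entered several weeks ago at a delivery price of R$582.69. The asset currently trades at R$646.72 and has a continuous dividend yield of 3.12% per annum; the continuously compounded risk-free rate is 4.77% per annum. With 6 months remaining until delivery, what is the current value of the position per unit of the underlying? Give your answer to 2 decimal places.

-R$67.75

Current fair forward for the remaining 6 months: F = S·e^((r − q)·T), (r − q) = 0.0477 − 0.0312 = 0.0165
F = 646.72 · e^(0.0165 × 6/12) = 646.72 × 1.008284 = 652.0774
Value of long forward = (F − K)·e^(−rT) = (652.0774 − 582.69) · e^(−0.0477·6/12)
= 69.3874 × 0.976432 = 67.75
Short position value = −(long value) = -R$67.75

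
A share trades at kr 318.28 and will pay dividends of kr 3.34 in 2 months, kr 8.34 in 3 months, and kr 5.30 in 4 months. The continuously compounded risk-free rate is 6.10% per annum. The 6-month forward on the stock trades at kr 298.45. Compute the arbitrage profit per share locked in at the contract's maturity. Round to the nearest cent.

kr 12.46 per share

PV(dividends) I = 3.34·e^(−0.0610·2/12) + 8.34·e^(−0.0610·3/12) + 5.30·e^(−0.0610·4/12) = 16.7133
Fair forward F* = (S − I)·e^(rT) = (318.28 − 16.7133)·e^0.030500 = 301.5667 × 1.030970 = 310.9062
Market kr 298.45 < fair 310.9062: forward underpriced → reverse cash-and-carry (short the stock, invest proceeds at r, pay the dividends, go long the forward).
Profit at T = |F_mkt − F*| = |298.45 − 310.9062| = kr 12.46 per share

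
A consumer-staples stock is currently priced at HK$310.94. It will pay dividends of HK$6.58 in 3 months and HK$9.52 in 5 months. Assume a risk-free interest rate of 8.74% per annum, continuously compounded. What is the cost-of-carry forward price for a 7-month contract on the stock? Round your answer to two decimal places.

PV(dividends) I = 6.58·e^(−0.0874·3/12) + 9.52·e^(−0.0874·5/12)
I = 6.4378 + 9.1795 = 15.6173
F = (S − I)·e^(rT) = (310.94 − 15.6173) · e^(0.0874·7/12)
= 295.3227 · e^0.050983 = 295.3227 × 1.052305 = HK$310.77

HK$310.77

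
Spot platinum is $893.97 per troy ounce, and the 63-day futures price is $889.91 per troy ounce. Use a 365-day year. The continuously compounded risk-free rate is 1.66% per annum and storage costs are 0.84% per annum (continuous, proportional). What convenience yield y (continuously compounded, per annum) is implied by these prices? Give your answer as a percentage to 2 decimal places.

5.14%

F = S·e^((r+u−y)T) ⇒ (r+u−y) = ln(F/S)/T
ln(889.91/893.97) = -0.004552; /T ⇒ -0.026373
y = r + u − ln(F/S)/T = 0.0166 + 0.0084 + 0.026373 = 0.051373
y = 5.14%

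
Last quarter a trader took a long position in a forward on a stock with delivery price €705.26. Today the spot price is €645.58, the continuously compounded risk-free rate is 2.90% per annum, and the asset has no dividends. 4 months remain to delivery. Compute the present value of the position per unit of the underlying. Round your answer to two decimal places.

-€52.90

Current fair forward for the remaining 4 months: F = S·e^(r·T), r = 0.0290
F = 645.58 · e^(0.0290 × 4/12) = 645.58 × 1.009714 = 651.8512
Value of long forward = (F − K)·e^(−rT) = (651.8512 − 705.26) · e^(−0.0290·4/12)
= -53.4088 × 0.990380 = -52.90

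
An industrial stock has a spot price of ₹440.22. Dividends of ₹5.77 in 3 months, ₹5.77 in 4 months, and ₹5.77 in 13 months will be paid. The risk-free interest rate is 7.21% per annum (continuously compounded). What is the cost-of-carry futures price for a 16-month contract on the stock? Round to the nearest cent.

PV(dividends) I = 5.77·e^(−0.0721·3/12) + 5.77·e^(−0.0721·4/12) + 5.77·e^(−0.0721·13/12)
I = 5.6669 + 5.6330 + 5.3365 = 16.6364
F = (S − I)·e^(rT) = (440.22 − 16.6364) · e^(0.0721·16/12)
= 423.5836 · e^0.096133 = 423.5836 × 1.100905 = ₹466.33

₹466.33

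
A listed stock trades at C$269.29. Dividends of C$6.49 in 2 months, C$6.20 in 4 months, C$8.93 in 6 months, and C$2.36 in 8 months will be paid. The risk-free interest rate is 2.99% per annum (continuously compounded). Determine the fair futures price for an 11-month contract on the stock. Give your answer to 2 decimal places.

C$252.41

PV(dividends) I = 6.49·e^(−0.0299·2/12) + 6.20·e^(−0.0299·4/12) + 8.93·e^(−0.0299·6/12) + 2.36·e^(−0.0299·8/12)
I = 6.4577 + 6.1385 + 8.7975 + 2.3134 = 23.7071
F = (S − I)·e^(rT) = (269.29 − 23.7071) · e^(0.0299·11/12)
= 245.5829 · e^0.027408 = 245.5829 × 1.027787 = C$252.41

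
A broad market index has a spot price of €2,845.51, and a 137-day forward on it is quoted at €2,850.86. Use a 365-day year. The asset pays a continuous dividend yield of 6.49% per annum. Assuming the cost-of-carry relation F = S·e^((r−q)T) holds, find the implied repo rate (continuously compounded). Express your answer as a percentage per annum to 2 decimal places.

From F = S·e^((r−q)T): (r − q) = ln(F/S)/T
ln(2850.86/2845.51) = ln(1.001880) = 0.001878
(r − q) = 0.001878 / (137/365) = 0.005003
r = ln(F/S)/T + q = 0.005003 + 0.0649 = 0.069903
r = 6.99%

6.99%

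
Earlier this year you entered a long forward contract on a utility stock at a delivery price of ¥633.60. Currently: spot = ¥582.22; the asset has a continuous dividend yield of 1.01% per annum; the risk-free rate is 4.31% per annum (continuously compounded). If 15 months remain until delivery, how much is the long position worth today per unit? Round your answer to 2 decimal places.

-¥25.45

Current fair forward for the remaining 15 months: F = S·e^((r − q)·T), (r − q) = 0.0431 − 0.0101 = 0.0330
F = 582.22 · e^(0.0330 × 15/12) = 582.22 × 1.042113 = 606.7390
Value of long forward = (F − K)·e^(−rT) = (606.7390 − 633.60) · e^(−0.0431·15/12)
= -26.8610 × 0.947551 = -25.45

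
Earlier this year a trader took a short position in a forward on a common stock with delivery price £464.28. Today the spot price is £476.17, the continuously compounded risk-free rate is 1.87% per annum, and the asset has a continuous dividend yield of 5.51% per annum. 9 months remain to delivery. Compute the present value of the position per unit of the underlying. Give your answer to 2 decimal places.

£0.92

Current fair forward for the remaining 9 months: F = S·e^((r − q)·T), (r − q) = 0.0187 − 0.0551 = -0.0364
F = 476.17 · e^(-0.0364 × 9/12) = 476.17 × 0.973069 = 463.3463
Value of long forward = (F − K)·e^(−rT) = (463.3463 − 464.28) · e^(−0.0187·9/12)
= -0.9337 × 0.986073 = -0.92
Short position value = −(long value) = £0.92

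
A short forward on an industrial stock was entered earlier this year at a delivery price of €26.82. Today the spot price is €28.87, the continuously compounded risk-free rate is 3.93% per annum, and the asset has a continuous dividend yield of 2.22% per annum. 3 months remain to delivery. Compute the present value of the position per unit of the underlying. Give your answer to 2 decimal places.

Current fair forward for the remaining 3 months: F = S·e^((r − q)·T), (r − q) = 0.0393 − 0.0222 = 0.0171
F = 28.87 · e^(0.0171 × 3/12) = 28.87 × 1.004284 = 28.9937
Value of long forward = (F − K)·e^(−rT) = (28.9937 − 26.82) · e^(−0.0393·3/12)
= 2.1737 × 0.990223 = 2.15
Short position value = −(long value) = -€2.15

-€2.15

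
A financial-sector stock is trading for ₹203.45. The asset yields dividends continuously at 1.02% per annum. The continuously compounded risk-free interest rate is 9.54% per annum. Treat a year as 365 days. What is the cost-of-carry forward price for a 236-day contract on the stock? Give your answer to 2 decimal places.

₹214.97

F = S·e^((r − q)T) = 203.45 · e^((0.0954 − 0.0102) × 236/365)
= 203.45 · e^0.055088 = 203.45 × 1.056634
F = ₹214.97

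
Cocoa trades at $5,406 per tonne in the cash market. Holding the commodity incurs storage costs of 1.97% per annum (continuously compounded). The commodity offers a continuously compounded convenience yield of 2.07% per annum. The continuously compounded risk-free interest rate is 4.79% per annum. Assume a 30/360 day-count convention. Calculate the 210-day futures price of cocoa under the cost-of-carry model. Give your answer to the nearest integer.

$5,556 per tonne

Net carry = r + u − y = 0.0479 + 0.0197 − 0.0207 = 0.0469
F = S·e^((r+u−y)T) = 5406 · e^(0.0469 × 210/360) = 5406 · e^0.027358
= 5406 × 1.027736 = $5,556 per tonne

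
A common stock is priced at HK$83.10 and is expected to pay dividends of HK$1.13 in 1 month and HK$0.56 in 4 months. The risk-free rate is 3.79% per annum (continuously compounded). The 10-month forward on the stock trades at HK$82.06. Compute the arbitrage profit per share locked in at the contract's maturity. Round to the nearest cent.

PV(dividends) I = 1.13·e^(−0.0379·1/12) + 0.56·e^(−0.0379·4/12) = 1.6794
Fair forward F* = (S − I)·e^(rT) = (83.10 − 1.6794)·e^0.031583 = 81.4206 × 1.032087 = 84.0331
Market HK$82.06 < fair 84.0331: forward underpriced → reverse cash-and-carry (short the stock, invest proceeds at r, pay the dividends, go long the forward).
Profit at T = |F_mkt − F*| = |82.06 − 84.0331| = HK$1.97 per share

HK$1.97 per share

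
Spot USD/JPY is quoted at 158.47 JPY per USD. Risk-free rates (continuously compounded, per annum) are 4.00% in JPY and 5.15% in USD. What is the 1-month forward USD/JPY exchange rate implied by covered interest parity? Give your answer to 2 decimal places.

F = S·e^((r_JPY − r_USD)T) = 158.47 · e^((0.0400 − 0.0515) × 1/12)
= 158.47 · e^-0.000958 = 158.47 × 0.999042
F = 158.32 JPY per USD

158.32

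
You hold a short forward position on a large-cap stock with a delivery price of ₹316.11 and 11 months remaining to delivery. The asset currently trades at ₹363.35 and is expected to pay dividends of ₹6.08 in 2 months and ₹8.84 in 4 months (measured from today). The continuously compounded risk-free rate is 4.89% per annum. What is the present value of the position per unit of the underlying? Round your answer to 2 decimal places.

PV(remaining dividends) I = 6.08·e^(−0.0489·2/12) + 8.84·e^(−0.0489·4/12) = 14.7277
Current forward F = (S − I)·e^(rT) = (363.35 − 14.7277)·e^(0.0489·11/12) = 348.6223 × 1.045845 = 364.6049
Value (long) = (F − K)·e^(−rT) = (364.6049 − 316.11) × 0.956165 = 46.3691
Short position value = −(long value) = -₹46.37

-₹46.37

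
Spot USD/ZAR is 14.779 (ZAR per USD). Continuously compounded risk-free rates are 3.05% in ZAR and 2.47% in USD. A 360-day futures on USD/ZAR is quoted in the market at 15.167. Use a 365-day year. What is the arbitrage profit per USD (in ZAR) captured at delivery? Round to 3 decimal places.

Fair futures: F* = S·e^(carry·T), with carry = (r_ZAR − r_USD) = 0.0305 − 0.0247 = 0.0058
F* = 14.779 · e^(0.0058 × 360/365) = 14.779 · e^0.005721 = 14.779 × 1.005737 = 14.8638
Market 15.167 > fair 14.8638: forward overpriced → cash-and-carry (buy spot, short the forward).
At maturity, profit = |F_mkt − F*| = |15.167 − 14.8638| = 0.303 per USD (in ZAR)

0.303 per USD (in ZAR)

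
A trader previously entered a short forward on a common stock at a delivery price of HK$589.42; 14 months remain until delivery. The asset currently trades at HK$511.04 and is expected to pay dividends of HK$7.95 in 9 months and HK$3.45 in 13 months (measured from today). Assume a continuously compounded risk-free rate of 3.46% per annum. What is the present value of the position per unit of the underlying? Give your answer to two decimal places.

PV(remaining dividends) I = 7.95·e^(−0.0346·9/12) + 3.45·e^(−0.0346·13/12) = 11.0694
Current forward F = (S − I)·e^(rT) = (511.04 − 11.0694)·e^(0.0346·14/12) = 499.9706 × 1.041192 = 520.5654
Value (long) = (F − K)·e^(−rT) = (520.5654 − 589.42) × 0.960437 = -66.1305
Short position value = −(long value) = HK$66.13

HK$66.13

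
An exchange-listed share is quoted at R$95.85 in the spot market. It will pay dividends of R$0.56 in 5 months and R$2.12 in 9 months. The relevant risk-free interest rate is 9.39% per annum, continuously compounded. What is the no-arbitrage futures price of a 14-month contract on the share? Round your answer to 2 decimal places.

R$104.14

PV(dividends) I = 0.56·e^(−0.0939·5/12) + 2.12·e^(−0.0939·9/12)
I = 0.5385 + 1.9758 = 2.5143
F = (S − I)·e^(rT) = (95.85 − 2.5143) · e^(0.0939·14/12)
= 93.3357 · e^0.109550 = 93.3357 × 1.115776 = R$104.14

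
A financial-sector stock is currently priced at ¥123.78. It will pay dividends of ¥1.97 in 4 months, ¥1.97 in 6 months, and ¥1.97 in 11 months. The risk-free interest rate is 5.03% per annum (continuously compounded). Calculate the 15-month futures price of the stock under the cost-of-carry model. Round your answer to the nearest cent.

¥125.70

PV(dividends) I = 1.97·e^(−0.0503·4/12) + 1.97·e^(−0.0503·6/12) + 1.97·e^(−0.0503·11/12)
I = 1.9372 + 1.9211 + 1.8812 = 5.7395
F = (S − I)·e^(rT) = (123.78 − 5.7395) · e^(0.0503·15/12)
= 118.0405 · e^0.062875 = 118.0405 × 1.064894 = ¥125.70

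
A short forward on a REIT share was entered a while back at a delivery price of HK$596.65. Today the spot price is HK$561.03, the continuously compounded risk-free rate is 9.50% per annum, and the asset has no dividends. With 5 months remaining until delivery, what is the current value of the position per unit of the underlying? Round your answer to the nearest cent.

HK$12.46

Current fair forward for the remaining 5 months: F = S·e^(r·T), r = 0.0950
F = 561.03 · e^(0.0950 × 5/12) = 561.03 × 1.040377 = 583.6827
Value of long forward = (F − K)·e^(−rT) = (583.6827 − 596.65) · e^(−0.0950·5/12)
= -12.9673 × 0.961190 = -12.46
Short position value = −(long value) = HK$12.46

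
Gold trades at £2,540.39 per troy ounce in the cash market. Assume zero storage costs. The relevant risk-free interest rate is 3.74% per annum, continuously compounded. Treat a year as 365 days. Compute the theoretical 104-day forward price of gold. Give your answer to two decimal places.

£2,567.61 per troy ounce

F = S·e^(rT) = 2540.39 · e^(0.0374 × 104/365) = 2540.39 · e^0.01065644
= 2540.39 × 1.01071342 = £2,567.61 per troy ounce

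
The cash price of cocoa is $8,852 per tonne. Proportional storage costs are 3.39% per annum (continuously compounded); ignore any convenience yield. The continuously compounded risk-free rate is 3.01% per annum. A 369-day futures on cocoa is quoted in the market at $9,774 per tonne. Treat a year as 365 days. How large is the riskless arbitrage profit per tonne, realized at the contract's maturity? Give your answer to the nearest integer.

$330 per tonne

Fair futures: F* = S·e^(carry·T), with carry = (r + u) = 0.0301 + 0.0339 = 0.0640
F* = 8852 · e^(0.0640 × 369/365) = 8852 · e^0.064701 = 8852 × 1.066840 = $9443.6677
Market $9774 > fair $9443.6677: forward overpriced → cash-and-carry (buy spot, short the forward).
At maturity, profit = |F_mkt − F*| = |9774 − 9443.6677| = $330 per tonne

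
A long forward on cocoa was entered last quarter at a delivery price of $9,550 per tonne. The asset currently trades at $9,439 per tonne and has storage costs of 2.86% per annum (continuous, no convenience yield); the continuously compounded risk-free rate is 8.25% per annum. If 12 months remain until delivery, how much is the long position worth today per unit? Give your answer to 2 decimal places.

Current fair forward for the remaining 12 months: F = S·e^((r + u)·T), (r + u) = 0.0825 + 0.0286 = 0.1111
F = 9439 · e^(0.1111 × 12/12) = 9439 × 1.11750665 = 10548.1453
Value of long forward = (F − K)·e^(−rT) = (10548.1453 − 9550) · e^(−0.0825·12/12)
= 998.1453 × 0.92081144 = 919.10

$919.10 per tonne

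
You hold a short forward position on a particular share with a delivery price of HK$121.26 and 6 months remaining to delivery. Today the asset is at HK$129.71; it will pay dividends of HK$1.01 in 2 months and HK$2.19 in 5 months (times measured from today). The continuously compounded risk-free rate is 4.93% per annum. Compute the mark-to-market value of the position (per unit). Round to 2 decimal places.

-HK$8.26

PV(remaining dividends) I = 1.01·e^(−0.0493·2/12) + 2.19·e^(−0.0493·5/12) = 3.1472
Current forward F = (S − I)·e^(rT) = (129.71 − 3.1472)·e^(0.0493·6/12) = 126.5628 × 1.024956 = 129.7213
Value (long) = (F − K)·e^(−rT) = (129.7213 − 121.26) × 0.975651 = 8.2553
Short position value = −(long value) = -HK$8.26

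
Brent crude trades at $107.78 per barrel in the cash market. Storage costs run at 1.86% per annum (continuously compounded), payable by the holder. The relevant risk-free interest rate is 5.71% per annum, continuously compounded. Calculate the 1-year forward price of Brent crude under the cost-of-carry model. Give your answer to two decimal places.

Net carry = r + u − y = 0.0571 + 0.0186 − 0.0000 = 0.0757
F = S·e^((r+u−y)T) = 107.78 · e^(0.0757 × 1) = 107.78 · e^0.075700
= 107.78 × 1.078639 = $116.26 per barrel

$116.26 per barrel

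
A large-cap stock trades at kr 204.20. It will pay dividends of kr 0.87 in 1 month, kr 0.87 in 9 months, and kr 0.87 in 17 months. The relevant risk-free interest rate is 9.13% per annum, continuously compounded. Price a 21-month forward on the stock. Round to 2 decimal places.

kr 236.71

PV(dividends) I = 0.87·e^(−0.0913·1/12) + 0.87·e^(−0.0913·9/12) + 0.87·e^(−0.0913·17/12)
I = 0.8634 + 0.8124 + 0.7644 = 2.4402
F = (S − I)·e^(rT) = (204.20 − 2.4402) · e^(0.0913·21/12)
= 201.7598 · e^0.159775 = 201.7598 × 1.173247 = kr 236.71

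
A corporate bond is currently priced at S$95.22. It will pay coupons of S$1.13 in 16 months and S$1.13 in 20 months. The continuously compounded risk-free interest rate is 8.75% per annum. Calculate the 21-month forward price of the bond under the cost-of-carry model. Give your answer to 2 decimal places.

PV(coupons) I = 1.13·e^(−0.0875·16/12) + 1.13·e^(−0.0875·20/12)
I = 1.0056 + 0.9767 = 1.9823
F = (S − I)·e^(rT) = (95.22 − 1.9823) · e^(0.0875·21/12)
= 93.2377 · e^0.153125 = 93.2377 × 1.165471 = S$108.67

S$108.67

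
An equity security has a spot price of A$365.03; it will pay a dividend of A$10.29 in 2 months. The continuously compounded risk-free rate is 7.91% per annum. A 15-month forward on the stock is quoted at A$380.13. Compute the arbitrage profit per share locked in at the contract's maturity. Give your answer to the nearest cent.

A$11.63 per share

PV(dividends) I = 10.29·e^(−0.0791·2/12) = 10.1552
Fair forward F* = (S − I)·e^(rT) = (365.03 − 10.1552)·e^0.098875 = 354.8748 × 1.103928 = 391.7562
Market A$380.13 < fair 391.7562: forward underpriced → reverse cash-and-carry (short the stock, invest proceeds at r, pay the dividends, go long the forward).
Profit at T = |F_mkt − F*| = |380.13 − 391.7562| = A$11.63 per share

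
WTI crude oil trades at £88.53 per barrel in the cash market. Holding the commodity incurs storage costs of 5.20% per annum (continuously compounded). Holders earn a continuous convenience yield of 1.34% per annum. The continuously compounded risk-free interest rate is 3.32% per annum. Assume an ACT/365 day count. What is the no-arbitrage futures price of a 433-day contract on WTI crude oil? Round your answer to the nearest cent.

£96.40 per barrel

Net carry = r + u − y = 0.0332 + 0.0520 − 0.0134 = 0.0718
F = S·e^((r+u−y)T) = 88.53 · e^(0.0718 × 433/365) = 88.53 · e^0.085176
= 88.53 × 1.088909 = £96.40 per barrel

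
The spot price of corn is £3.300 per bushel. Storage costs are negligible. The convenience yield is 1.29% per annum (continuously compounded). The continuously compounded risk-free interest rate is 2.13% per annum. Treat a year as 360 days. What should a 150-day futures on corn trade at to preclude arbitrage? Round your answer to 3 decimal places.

Net carry = r + u − y = 0.0213 + 0.0000 − 0.0129 = 0.0084
F = S·e^((r+u−y)T) = 3.300 · e^(0.0084 × 150/360) = 3.300 · e^0.003500
= 3.300 × 1.003506 = £3.312 per bushel

£3.312 per bushel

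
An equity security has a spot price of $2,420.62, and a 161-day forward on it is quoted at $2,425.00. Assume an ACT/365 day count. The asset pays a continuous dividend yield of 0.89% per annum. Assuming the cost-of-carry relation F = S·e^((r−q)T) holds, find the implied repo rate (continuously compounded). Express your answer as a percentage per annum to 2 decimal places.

1.30%

From F = S·e^((r−q)T): (r − q) = ln(F/S)/T
ln(2425.00/2420.62) = ln(1.001809) = 0.001807
(r − q) = 0.001807 / (161/365) = 0.004097
r = ln(F/S)/T + q = 0.004097 + 0.0089 = 0.012997
r = 1.30%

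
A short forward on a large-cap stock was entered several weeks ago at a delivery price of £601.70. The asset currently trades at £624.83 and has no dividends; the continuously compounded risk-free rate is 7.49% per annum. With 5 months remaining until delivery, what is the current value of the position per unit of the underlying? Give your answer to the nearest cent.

Current fair forward for the remaining 5 months: F = S·e^(r·T), r = 0.0749
F = 624.83 · e^(0.0749 × 5/12) = 624.83 × 1.031700 = 644.6371
Value of long forward = (F − K)·e^(−rT) = (644.6371 − 601.70) · e^(−0.0749·5/12)
= 42.9371 × 0.969274 = 41.62
Short position value = −(long value) = -£41.62

-£41.62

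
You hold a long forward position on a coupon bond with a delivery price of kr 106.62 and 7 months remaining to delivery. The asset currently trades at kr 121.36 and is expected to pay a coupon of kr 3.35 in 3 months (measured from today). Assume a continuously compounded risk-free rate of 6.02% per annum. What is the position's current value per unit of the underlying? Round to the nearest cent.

PV(remaining coupons) I = 3.35·e^(−0.0602·3/12) = 3.3000
Current forward F = (S − I)·e^(rT) = (121.36 − 3.3000)·e^(0.0602·7/12) = 118.0600 × 1.035741 = 122.2796
Value (long) = (F − K)·e^(−rT) = (122.2796 − 106.62) × 0.965493 = 15.1192
Value = kr 15.12

kr 15.12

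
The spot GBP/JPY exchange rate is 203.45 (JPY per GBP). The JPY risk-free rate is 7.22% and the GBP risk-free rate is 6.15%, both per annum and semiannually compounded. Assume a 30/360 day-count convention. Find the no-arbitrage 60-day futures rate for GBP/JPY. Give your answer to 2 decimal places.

By covered interest parity, F = S · (1+r_JPY/2)^(2T) / (1+r_GBP/2)^(2T)
= 203.45 × 1.011891 / 1.010147 = 203.45 × 1.001726
F = 203.80 JPY per GBP

203.80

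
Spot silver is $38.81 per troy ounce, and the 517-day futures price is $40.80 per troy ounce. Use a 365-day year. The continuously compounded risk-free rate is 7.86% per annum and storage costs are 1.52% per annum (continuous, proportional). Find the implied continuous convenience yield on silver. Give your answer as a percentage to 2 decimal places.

F = S·e^((r+u−y)T) ⇒ (r+u−y) = ln(F/S)/T
ln(40.80/38.81) = 0.050004; /T ⇒ 0.035303
y = r + u − ln(F/S)/T = 0.0786 + 0.0152 − 0.035303 = 0.058497
y = 5.85%

5.85%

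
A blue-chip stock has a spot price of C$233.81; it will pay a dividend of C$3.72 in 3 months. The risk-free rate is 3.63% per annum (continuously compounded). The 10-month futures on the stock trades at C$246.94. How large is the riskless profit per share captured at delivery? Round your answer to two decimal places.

C$9.75 per share

PV(dividends) I = 3.72·e^(−0.0363·3/12) = 3.6864
Fair futures F* = (S − I)·e^(rT) = (233.81 − 3.6864)·e^0.030250 = 230.1236 × 1.030712 = 237.1912
Market C$246.94 > fair 237.1912: forward overpriced → cash-and-carry (borrow at r, buy the stock and collect the dividends, short the forward).
Profit at T = |F_mkt − F*| = |246.94 − 237.1912| = C$9.75 per share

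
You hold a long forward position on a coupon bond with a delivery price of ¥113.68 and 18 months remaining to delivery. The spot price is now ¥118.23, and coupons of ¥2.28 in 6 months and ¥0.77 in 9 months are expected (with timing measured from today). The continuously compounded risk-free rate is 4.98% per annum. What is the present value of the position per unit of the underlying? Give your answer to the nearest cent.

¥9.77

PV(remaining coupons) I = 2.28·e^(−0.0498·6/12) + 0.77·e^(−0.0498·9/12) = 2.9657
Current forward F = (S − I)·e^(rT) = (118.23 − 2.9657)·e^(0.0498·18/12) = 115.2643 × 1.077561 = 124.2043
Value (long) = (F − K)·e^(−rT) = (124.2043 − 113.68) × 0.928022 = 9.7668
Value = ¥9.77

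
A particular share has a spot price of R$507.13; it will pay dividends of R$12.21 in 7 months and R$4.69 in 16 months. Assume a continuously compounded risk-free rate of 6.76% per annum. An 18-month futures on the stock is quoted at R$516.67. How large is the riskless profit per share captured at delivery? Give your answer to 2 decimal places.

PV(dividends) I = 12.21·e^(−0.0676·7/12) + 4.69·e^(−0.0676·16/12) = 16.0237
Fair futures F* = (S − I)·e^(rT) = (507.13 − 16.0237)·e^0.101400 = 491.1063 × 1.106719 = 543.5167
Market R$516.67 < fair 543.5167: forward underpriced → reverse cash-and-carry (short the stock, invest proceeds at r, pay the dividends, go long the forward).
Profit at T = |F_mkt − F*| = |516.67 − 543.5167| = R$26.85 per share

R$26.85 per share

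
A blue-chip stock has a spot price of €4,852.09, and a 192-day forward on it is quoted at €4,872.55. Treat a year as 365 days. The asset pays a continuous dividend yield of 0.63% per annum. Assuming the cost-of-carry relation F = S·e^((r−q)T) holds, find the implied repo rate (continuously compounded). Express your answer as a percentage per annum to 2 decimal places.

From F = S·e^((r−q)T): (r − q) = ln(F/S)/T
ln(4872.55/4852.09) = ln(1.004217) = 0.004208
(r − q) = 0.004208 / (192/365) = 0.008000
r = ln(F/S)/T + q = 0.008000 + 0.0063 = 0.014300
r = 1.43%

1.43%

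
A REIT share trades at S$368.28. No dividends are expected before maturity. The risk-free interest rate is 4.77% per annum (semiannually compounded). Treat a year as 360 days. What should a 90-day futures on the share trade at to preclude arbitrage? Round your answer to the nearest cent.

F = S · (1+r/2)^(2T)
= 368.28 × 1.011855
F = S$372.65

S$372.65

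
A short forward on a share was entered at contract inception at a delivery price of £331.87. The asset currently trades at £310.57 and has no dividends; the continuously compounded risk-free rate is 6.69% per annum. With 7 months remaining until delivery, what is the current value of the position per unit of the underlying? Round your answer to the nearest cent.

Current fair forward for the remaining 7 months: F = S·e^(r·T), r = 0.0669
F = 310.57 · e^(0.0669 × 7/12) = 310.57 × 1.039796 = 322.9294
Value of long forward = (F − K)·e^(−rT) = (322.9294 − 331.87) · e^(−0.0669·7/12)
= -8.9406 × 0.961727 = -8.60
Short position value = −(long value) = £8.60

£8.60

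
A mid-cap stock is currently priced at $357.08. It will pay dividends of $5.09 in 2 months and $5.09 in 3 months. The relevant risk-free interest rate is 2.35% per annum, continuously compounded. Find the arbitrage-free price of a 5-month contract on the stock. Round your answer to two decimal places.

PV(dividends) I = 5.09·e^(−0.0235·2/12) + 5.09·e^(−0.0235·3/12)
I = 5.0701 + 5.0602 = 10.1303
F = (S − I)·e^(rT) = (357.08 − 10.1303) · e^(0.0235·5/12)
= 346.9497 · e^0.009792 = 346.9497 × 1.009840 = $350.36

$350.36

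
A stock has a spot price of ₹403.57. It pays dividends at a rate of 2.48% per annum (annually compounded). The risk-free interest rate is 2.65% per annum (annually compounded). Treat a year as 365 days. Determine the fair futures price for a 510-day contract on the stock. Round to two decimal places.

F = S · (1+r)^T / (1+q)^T
= 403.57 × 1.037221 / 1.034822 = 403.57 × 1.002318
F = ₹404.51

₹404.51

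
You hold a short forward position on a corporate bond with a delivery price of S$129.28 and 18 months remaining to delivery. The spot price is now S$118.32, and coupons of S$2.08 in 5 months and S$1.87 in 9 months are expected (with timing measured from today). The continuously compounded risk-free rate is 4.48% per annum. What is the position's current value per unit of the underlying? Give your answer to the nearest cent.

S$6.41

PV(remaining coupons) I = 2.08·e^(−0.0448·5/12) + 1.87·e^(−0.0448·9/12) = 3.8497
Current forward F = (S − I)·e^(rT) = (118.32 − 3.8497)·e^(0.0448·18/12) = 114.4703 × 1.069509 = 122.4270
Value (long) = (F − K)·e^(−rT) = (122.4270 − 129.28) × 0.935008 = -6.4076
Short position value = −(long value) = S$6.41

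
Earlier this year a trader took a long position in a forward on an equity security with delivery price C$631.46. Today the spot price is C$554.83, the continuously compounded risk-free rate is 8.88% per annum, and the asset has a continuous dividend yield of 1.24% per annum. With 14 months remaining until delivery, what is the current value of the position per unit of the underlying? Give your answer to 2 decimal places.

-C$22.45

Current fair forward for the remaining 14 months: F = S·e^((r − q)·T), (r − q) = 0.0888 − 0.0124 = 0.0764
F = 554.83 · e^(0.0764 × 14/12) = 554.83 × 1.093226 = 606.5546
Value of long forward = (F − K)·e^(−rT) = (606.5546 − 631.46) · e^(−0.0888·14/12)
= -24.9054 × 0.901586 = -22.45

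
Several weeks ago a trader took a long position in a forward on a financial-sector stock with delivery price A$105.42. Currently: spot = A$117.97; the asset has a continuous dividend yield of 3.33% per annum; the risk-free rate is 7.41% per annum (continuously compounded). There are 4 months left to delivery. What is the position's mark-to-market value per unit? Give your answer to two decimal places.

A$13.82

Current fair forward for the remaining 4 months: F = S·e^((r − q)·T), (r − q) = 0.0741 − 0.0333 = 0.0408
F = 117.97 · e^(0.0408 × 4/12) = 117.97 × 1.013693 = 119.5854
Value of long forward = (F − K)·e^(−rT) = (119.5854 − 105.42) · e^(−0.0741·4/12)
= 14.1654 × 0.975603 = 13.82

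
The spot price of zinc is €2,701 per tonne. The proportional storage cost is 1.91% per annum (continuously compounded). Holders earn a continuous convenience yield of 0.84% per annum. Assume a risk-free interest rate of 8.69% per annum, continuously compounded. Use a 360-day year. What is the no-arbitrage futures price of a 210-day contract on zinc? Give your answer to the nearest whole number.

Net carry = r + u − y = 0.0869 + 0.0191 − 0.0084 = 0.0976
F = S·e^((r+u−y)T) = 2701 · e^(0.0976 × 210/360) = 2701 · e^0.056933
= 2701 × 1.058585 = €2,859 per tonne

€2,859 per tonne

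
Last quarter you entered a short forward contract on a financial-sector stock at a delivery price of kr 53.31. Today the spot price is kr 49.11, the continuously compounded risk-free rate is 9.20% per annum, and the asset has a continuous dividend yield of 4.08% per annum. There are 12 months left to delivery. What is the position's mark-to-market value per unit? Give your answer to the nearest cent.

Current fair forward for the remaining 12 months: F = S·e^((r − q)·T), (r − q) = 0.0920 − 0.0408 = 0.0512
F = 49.11 · e^(0.0512 × 12/12) = 49.11 × 1.052533 = 51.6899
Value of long forward = (F − K)·e^(−rT) = (51.6899 − 53.31) · e^(−0.0920·12/12)
= -1.6201 × 0.912105 = -1.48
Short position value = −(long value) = kr 1.48

kr 1.48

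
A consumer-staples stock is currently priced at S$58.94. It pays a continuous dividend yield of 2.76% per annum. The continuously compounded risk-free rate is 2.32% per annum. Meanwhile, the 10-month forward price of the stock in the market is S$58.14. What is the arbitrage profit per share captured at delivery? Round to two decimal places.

Fair forward: F* = S·e^(carry·T), with carry = (r − q) = 0.0232 − 0.0276 = -0.0044
F* = 58.94 · e^(-0.0044 × 10/12) = 58.94 · e^-0.003667 = 58.94 × 0.996340 = S$58.7243
Market S$58.14 < fair S$58.7243: forward underpriced → reverse cash-and-carry (short spot, go long the forward).
At maturity, profit = |F_mkt − F*| = |58.14 − 58.7243| = S$0.58 per share

S$0.58 per share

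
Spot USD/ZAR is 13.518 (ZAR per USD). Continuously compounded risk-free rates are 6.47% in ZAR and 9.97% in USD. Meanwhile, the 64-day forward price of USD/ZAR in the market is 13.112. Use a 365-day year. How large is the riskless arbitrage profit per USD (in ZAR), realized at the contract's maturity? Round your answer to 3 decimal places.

0.323 per USD (in ZAR)

Fair forward: F* = S·e^(carry·T), with carry = (r_ZAR − r_USD) = 0.0647 − 0.0997 = -0.0350
F* = 13.518 · e^(-0.0350 × 64/365) = 13.518 · e^-0.006137 = 13.518 × 0.993882 = 13.4353
Market 13.112 < fair 13.4353: forward underpriced → reverse cash-and-carry (short spot, go long the forward).
At maturity, profit = |F_mkt − F*| = |13.112 − 13.4353| = 0.323 per USD (in ZAR)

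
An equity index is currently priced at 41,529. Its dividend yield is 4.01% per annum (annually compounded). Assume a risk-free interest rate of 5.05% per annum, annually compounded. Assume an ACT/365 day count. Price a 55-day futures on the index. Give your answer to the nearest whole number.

F = S · (1+r)^T / (1+q)^T
= 41529 × 1.007451 / 1.005942 = 41529 × 1.001500
F = 41,591

41,591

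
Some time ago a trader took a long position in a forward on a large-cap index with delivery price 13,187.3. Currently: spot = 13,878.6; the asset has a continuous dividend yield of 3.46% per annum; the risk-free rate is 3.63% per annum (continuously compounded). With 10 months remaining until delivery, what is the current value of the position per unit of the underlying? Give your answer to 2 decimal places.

Current fair forward for the remaining 10 months: F = S·e^((r − q)·T), (r − q) = 0.0363 − 0.0346 = 0.0017
F = 13878.6 · e^(0.0017 × 10/12) = 13878.6 × 1.00141767 = 13898.2753
Value of long forward = (F − K)·e^(−rT) = (13898.2753 − 13187.3) · e^(−0.0363·10/12)
= 710.9753 × 0.97020295 = 689.79

689.79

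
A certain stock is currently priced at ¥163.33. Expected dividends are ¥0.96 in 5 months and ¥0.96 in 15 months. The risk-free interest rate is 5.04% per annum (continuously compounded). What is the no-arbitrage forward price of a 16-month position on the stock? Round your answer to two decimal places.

PV(dividends) I = 0.96·e^(−0.0504·5/12) + 0.96·e^(−0.0504·15/12)
I = 0.9401 + 0.9014 = 1.8415
F = (S − I)·e^(rT) = (163.33 − 1.8415) · e^(0.0504·16/12)
= 161.4885 · e^0.067200 = 161.4885 × 1.069509 = ¥172.71

¥172.71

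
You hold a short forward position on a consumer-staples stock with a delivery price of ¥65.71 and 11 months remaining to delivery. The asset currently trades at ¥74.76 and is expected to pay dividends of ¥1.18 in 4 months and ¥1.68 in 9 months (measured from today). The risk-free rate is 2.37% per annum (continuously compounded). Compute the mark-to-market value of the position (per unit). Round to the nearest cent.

PV(remaining dividends) I = 1.18·e^(−0.0237·4/12) + 1.68·e^(−0.0237·9/12) = 2.8211
Current forward F = (S − I)·e^(rT) = (74.76 − 2.8211)·e^(0.0237·11/12) = 71.9389 × 1.021963 = 73.5189
Value (long) = (F − K)·e^(−rT) = (73.5189 − 65.71) × 0.978509 = 7.6411
Short position value = −(long value) = -¥7.64

-¥7.64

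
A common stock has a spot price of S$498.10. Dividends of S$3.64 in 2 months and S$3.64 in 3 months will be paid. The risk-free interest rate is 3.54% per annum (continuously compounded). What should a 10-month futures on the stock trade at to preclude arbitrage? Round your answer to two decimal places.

PV(dividends) I = 3.64·e^(−0.0354·2/12) + 3.64·e^(−0.0354·3/12)
I = 3.6186 + 3.6079 = 7.2265
F = (S − I)·e^(rT) = (498.10 − 7.2265) · e^(0.0354·10/12)
= 490.8735 · e^0.029500 = 490.8735 × 1.029939 = S$505.57

S$505.57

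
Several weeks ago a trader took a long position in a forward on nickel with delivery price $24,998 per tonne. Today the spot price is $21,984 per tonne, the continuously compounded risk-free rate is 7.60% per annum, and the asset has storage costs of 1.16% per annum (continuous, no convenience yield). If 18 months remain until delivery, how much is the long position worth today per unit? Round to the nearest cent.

Current fair forward for the remaining 18 months: F = S·e^((r + u)·T), (r + u) = 0.0760 + 0.0116 = 0.0876
F = 21984 · e^(0.0876 × 18/12) = 21984 × 1.14042386 = 25071.0781
Value of long forward = (F − K)·e^(−rT) = (25071.0781 − 24998) · e^(−0.0760·18/12)
= 73.0781 × 0.89225796 = 65.20

$65.20 per tonne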